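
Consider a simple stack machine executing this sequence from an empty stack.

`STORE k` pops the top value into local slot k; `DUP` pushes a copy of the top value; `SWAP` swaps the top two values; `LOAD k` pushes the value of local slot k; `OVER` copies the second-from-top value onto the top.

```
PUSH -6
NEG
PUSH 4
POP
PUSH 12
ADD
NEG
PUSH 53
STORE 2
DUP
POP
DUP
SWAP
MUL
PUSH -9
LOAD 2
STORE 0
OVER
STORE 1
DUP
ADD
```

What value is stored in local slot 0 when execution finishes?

PUSH -6 -> -6
NEG     -> 6
PUSH 4  -> 6 4
POP     -> 6
PUSH 12 -> 6 12
ADD     -> 18
NEG     -> -18
PUSH 53 -> -18 53
STORE 2 -> -18
DUP     -> -18 -18
POP     -> -18
DUP     -> -18 -18
SWAP    -> -18 -18
MUL     -> 324
PUSH -9 -> 324 -9
LOAD 2  -> 324 -9 53
STORE 0 -> 324 -9
OVER    -> 324 -9 324
STORE 1 -> 324 -9
DUP     -> 324 -9 -9
ADD     -> 324 -18

53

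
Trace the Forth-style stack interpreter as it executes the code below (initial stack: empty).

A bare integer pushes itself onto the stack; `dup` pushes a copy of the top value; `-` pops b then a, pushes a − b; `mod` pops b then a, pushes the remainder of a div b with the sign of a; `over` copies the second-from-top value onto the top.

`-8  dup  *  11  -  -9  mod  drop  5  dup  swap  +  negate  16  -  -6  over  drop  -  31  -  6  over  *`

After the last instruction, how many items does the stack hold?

2

-8     -> -8
dup    -> -8 -8
*      -> 64
11     -> 64 11
-      -> 53
-9     -> 53 -9
mod    -> 8
drop   -> (empty)
5      -> 5
dup    -> 5 5
swap   -> 5 5
+      -> 10
negate -> -10
16     -> -10 16
-      -> -26
-6     -> -26 -6
over   -> -26 -6 -26
drop   -> -26 -6
-      -> -20
31     -> -20 31
-      -> -51
6      -> -51 6
over   -> -51 6 -51
*      -> -51 -306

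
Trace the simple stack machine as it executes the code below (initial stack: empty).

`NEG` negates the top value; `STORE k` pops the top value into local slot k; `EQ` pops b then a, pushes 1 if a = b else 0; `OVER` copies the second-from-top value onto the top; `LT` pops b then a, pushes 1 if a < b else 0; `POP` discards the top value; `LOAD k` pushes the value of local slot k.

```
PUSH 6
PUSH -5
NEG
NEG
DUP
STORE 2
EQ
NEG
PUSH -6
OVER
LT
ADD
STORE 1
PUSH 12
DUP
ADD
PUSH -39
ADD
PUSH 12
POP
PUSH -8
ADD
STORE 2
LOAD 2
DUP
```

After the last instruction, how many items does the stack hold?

PUSH 6   → 6
PUSH -5  → 6 -5
NEG      → 6 5
NEG      → 6 -5
DUP      → 6 -5 -5
STORE 2  → 6 -5
EQ       → 0
NEG      → 0
PUSH -6  → 0 -6
OVER     → 0 -6 0
LT       → 0 1
ADD      → 1
STORE 1  → (empty)
PUSH 12  → 12
DUP      → 12 12
ADD      → 24
PUSH -39 → 24 -39
ADD      → -15
PUSH 12  → -15 12
POP      → -15
PUSH -8  → -15 -8
ADD      → -23
STORE 2  → (empty)
LOAD 2   → -23
DUP      → -23 -23

2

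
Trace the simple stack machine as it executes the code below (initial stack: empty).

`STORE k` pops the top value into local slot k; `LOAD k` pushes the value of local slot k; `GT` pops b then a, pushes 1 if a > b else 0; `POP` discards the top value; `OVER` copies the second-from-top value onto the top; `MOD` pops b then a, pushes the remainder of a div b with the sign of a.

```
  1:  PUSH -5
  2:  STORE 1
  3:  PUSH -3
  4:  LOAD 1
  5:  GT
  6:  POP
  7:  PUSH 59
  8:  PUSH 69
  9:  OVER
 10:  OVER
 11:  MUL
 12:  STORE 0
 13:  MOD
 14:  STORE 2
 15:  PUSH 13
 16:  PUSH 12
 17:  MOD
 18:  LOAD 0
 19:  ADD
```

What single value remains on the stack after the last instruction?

PUSH -5 -> [-5]
STORE 1 -> []
PUSH -3 -> [-3]
LOAD 1  -> [-3, -5]
GT      -> [1]
POP     -> []
PUSH 59 -> [59]
PUSH 69 -> [59, 69]
OVER    -> [59, 69, 59]
OVER    -> [59, 69, 59, 69]
MUL     -> [59, 69, 4071]
STORE 0 -> [59, 69]
MOD     -> [59]
STORE 2 -> []
PUSH 13 -> [13]
PUSH 12 -> [13, 12]
MOD     -> [1]
LOAD 0  -> [1, 4071]
ADD     -> [4072]

4072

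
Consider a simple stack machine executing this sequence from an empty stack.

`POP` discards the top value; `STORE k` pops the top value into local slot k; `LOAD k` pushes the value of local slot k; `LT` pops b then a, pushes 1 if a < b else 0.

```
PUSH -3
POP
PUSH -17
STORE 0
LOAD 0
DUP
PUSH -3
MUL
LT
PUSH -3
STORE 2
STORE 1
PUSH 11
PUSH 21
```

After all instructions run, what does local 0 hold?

-17

PUSH -3  → [-3]
POP      → []
PUSH -17 → [-17]
STORE 0  → []
LOAD 0   → [-17]
DUP      → [-17, -17]
PUSH -3  → [-17, -17, -3]
MUL      → [-17, 51]
LT       → [1]
PUSH -3  → [1, -3]
STORE 2  → [1]
STORE 1  → []
PUSH 11  → [11]
PUSH 21  → [11, 21]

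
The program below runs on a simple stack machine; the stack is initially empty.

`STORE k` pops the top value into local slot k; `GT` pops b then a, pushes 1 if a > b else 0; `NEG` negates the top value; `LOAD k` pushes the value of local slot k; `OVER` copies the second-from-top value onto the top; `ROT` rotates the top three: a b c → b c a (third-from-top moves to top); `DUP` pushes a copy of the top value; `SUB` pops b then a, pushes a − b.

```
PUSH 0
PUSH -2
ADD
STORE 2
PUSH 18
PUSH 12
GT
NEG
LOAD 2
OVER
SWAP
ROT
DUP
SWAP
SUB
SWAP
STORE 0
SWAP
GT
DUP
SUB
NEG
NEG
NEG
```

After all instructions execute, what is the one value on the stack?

PUSH 0  -> 0
PUSH -2 -> 0 -2
ADD     -> -2
STORE 2 -> (empty)
PUSH 18 -> 18
PUSH 12 -> 18 12
GT      -> 1
NEG     -> -1
LOAD 2  -> -1 -2
OVER    -> -1 -2 -1
SWAP    -> -1 -1 -2
ROT     -> -1 -2 -1
DUP     -> -1 -2 -1 -1
SWAP    -> -1 -2 -1 -1
SUB     -> -1 -2 0
SWAP    -> -1 0 -2
STORE 0 -> -1 0
SWAP    -> 0 -1
GT      -> 1
DUP     -> 1 1
SUB     -> 0
NEG     -> 0
NEG     -> 0
NEG     -> 0

0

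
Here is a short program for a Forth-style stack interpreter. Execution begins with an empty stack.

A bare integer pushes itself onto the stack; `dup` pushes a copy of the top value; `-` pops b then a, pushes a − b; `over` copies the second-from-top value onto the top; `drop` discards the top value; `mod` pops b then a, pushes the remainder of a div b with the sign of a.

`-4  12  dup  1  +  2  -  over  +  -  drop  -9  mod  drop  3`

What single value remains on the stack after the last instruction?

-4    -4
12    -4 12
dup   -4 12 12
1     -4 12 12 1
+     -4 12 13
2     -4 12 13 2
-     -4 12 11
over  -4 12 11 12
+     -4 12 23
-     -4 -11
drop  -4
-9    -4 -9
mod   -4
drop  (empty)
3     3

3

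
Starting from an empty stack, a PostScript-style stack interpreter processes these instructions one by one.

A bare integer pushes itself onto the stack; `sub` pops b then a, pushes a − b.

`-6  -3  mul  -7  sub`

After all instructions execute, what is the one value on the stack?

-6  -> -6
-3  -> -6 -3
mul -> 18
-7  -> 18 -7
sub -> 25

25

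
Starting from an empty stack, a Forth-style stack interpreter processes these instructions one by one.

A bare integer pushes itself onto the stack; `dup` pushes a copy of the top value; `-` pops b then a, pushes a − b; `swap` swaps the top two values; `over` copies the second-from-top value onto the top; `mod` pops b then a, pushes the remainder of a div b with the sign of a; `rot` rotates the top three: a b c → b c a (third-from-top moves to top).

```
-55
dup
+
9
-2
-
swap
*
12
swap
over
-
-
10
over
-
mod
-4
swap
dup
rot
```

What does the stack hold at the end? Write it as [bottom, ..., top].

-55  → [-55]
dup  → [-55, -55]
+    → [-110]
9    → [-110, 9]
-2   → [-110, 9, -2]
-    → [-110, 11]
swap → [11, -110]
*    → [-1210]
12   → [-1210, 12]
swap → [12, -1210]
over → [12, -1210, 12]
-    → [12, -1222]
-    → [1234]
10   → [1234, 10]
over → [1234, 10, 1234]
-    → [1234, -1224]
mod  → [10]
-4   → [10, -4]
swap → [-4, 10]
dup  → [-4, 10, 10]
rot  → [10, 10, -4]

[10, 10, -4]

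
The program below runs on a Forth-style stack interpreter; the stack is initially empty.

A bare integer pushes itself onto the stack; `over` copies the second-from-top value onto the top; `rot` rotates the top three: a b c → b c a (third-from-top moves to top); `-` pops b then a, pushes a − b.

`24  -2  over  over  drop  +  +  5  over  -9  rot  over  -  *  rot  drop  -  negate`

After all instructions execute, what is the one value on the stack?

24     -> 24
-2     -> 24 -2
over   -> 24 -2 24
over   -> 24 -2 24 -2
drop   -> 24 -2 24
+      -> 24 22
+      -> 46
5      -> 46 5
over   -> 46 5 46
-9     -> 46 5 46 -9
rot    -> 46 46 -9 5
over   -> 46 46 -9 5 -9
-      -> 46 46 -9 14
*      -> 46 46 -126
rot    -> 46 -126 46
drop   -> 46 -126
-      -> 172
negate -> -172

-172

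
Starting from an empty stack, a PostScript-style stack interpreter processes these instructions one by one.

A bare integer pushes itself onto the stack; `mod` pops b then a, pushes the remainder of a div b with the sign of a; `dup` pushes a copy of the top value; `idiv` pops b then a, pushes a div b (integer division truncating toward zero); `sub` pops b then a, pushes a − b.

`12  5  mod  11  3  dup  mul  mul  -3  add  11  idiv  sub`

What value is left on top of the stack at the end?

12    12
5     12 5
mod   2
11    2 11
3     2 11 3
dup   2 11 3 3
mul   2 11 9
mul   2 99
-3    2 99 -3
add   2 96
11    2 96 11
idiv  2 8
sub   -6

-6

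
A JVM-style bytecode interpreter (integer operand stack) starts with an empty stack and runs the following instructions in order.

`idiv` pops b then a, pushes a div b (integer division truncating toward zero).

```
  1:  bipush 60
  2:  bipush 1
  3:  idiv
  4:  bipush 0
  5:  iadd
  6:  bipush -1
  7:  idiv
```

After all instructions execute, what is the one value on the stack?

bipush 60 : 60
bipush 1  : 60 1
idiv      : 60
bipush 0  : 60 0
iadd      : 60
bipush -1 : 60 -1
idiv      : -60

-60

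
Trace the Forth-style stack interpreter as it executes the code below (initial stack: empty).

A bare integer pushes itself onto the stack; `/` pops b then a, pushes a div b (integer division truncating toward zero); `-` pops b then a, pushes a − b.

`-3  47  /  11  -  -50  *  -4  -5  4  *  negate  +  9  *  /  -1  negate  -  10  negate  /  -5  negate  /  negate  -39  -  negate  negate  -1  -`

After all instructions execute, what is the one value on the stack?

40

-3     → [-3]
47     → [-3, 47]
/      → [0]
11     → [0, 11]
-      → [-11]
-50    → [-11, -50]
*      → [550]
-4     → [550, -4]
-5     → [550, -4, -5]
4      → [550, -4, -5, 4]
*      → [550, -4, -20]
negate → [550, -4, 20]
+      → [550, 16]
9      → [550, 16, 9]
*      → [550, 144]
/      → [3]
-1     → [3, -1]
negate → [3, 1]
-      → [2]
10     → [2, 10]
negate → [2, -10]
/      → [0]
-5     → [0, -5]
negate → [0, 5]
/      → [0]
negate → [0]
-39    → [0, -39]
-      → [39]
negate → [-39]
negate → [39]
-1     → [39, -1]
-      → [40]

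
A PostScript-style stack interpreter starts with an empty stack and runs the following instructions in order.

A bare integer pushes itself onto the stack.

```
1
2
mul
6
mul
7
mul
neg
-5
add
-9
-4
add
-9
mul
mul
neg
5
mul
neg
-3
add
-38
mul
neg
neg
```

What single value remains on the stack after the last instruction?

1   : [1]
2   : [1, 2]
mul : [2]
6   : [2, 6]
mul : [12]
7   : [12, 7]
mul : [84]
neg : [-84]
-5  : [-84, -5]
add : [-89]
-9  : [-89, -9]
-4  : [-89, -9, -4]
add : [-89, -13]
-9  : [-89, -13, -9]
mul : [-89, 117]
mul : [-10413]
neg : [10413]
5   : [10413, 5]
mul : [52065]
neg : [-52065]
-3  : [-52065, -3]
add : [-52068]
-38 : [-52068, -38]
mul : [1978584]
neg : [-1978584]
neg : [1978584]

1978584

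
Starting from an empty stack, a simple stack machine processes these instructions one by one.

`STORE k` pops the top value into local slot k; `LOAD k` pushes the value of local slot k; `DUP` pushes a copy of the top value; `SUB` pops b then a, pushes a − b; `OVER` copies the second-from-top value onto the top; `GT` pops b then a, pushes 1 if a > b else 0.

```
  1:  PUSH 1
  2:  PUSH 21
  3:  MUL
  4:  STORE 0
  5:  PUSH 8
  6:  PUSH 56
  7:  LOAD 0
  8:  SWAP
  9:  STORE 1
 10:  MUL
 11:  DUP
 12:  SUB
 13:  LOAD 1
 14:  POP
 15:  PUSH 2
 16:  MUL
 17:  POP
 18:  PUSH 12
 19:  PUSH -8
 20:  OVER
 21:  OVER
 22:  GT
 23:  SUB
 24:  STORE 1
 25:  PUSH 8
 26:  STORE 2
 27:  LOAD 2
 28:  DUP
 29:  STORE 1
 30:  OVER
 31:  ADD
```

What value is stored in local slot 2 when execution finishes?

8

PUSH 1  : [1]
PUSH 21 : [1, 21]
MUL     : [21]
STORE 0 : []
PUSH 8  : [8]
PUSH 56 : [8, 56]
LOAD 0  : [8, 56, 21]
SWAP    : [8, 21, 56]
STORE 1 : [8, 21]
MUL     : [168]
DUP     : [168, 168]
SUB     : [0]
LOAD 1  : [0, 56]
POP     : [0]
PUSH 2  : [0, 2]
MUL     : [0]
POP     : []
PUSH 12 : [12]
PUSH -8 : [12, -8]
OVER    : [12, -8, 12]
OVER    : [12, -8, 12, -8]
GT      : [12, -8, 1]
SUB     : [12, -9]
STORE 1 : [12]
PUSH 8  : [12, 8]
STORE 2 : [12]
LOAD 2  : [12, 8]
DUP     : [12, 8, 8]
STORE 1 : [12, 8]
OVER    : [12, 8, 12]
ADD     : [12, 20]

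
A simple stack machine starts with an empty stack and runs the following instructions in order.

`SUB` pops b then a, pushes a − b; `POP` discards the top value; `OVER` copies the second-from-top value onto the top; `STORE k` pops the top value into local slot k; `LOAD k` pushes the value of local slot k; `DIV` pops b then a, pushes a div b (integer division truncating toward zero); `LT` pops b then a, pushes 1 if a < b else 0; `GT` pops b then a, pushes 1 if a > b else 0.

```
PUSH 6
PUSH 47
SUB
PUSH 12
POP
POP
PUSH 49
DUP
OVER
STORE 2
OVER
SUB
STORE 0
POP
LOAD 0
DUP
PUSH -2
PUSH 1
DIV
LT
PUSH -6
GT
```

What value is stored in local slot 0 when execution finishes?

PUSH 6  → [6]
PUSH 47 → [6, 47]
SUB     → [-41]
PUSH 12 → [-41, 12]
POP     → [-41]
POP     → []
PUSH 49 → [49]
DUP     → [49, 49]
OVER    → [49, 49, 49]
STORE 2 → [49, 49]
OVER    → [49, 49, 49]
SUB     → [49, 0]
STORE 0 → [49]
POP     → []
LOAD 0  → [0]
DUP     → [0, 0]
PUSH -2 → [0, 0, -2]
PUSH 1  → [0, 0, -2, 1]
DIV     → [0, 0, -2]
LT      → [0, 0]
PUSH -6 → [0, 0, -6]
GT      → [0, 1]

0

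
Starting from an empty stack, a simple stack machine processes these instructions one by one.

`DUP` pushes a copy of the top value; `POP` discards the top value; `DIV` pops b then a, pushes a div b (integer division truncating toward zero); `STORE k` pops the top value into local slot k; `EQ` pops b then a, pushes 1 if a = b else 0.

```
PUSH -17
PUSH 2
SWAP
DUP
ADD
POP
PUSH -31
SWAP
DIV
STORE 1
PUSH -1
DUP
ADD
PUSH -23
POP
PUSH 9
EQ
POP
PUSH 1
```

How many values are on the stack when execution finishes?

PUSH -17 -> [-17]
PUSH 2   -> [-17, 2]
SWAP     -> [2, -17]
DUP      -> [2, -17, -17]
ADD      -> [2, -34]
POP      -> [2]
PUSH -31 -> [2, -31]
SWAP     -> [-31, 2]
DIV      -> [-15]
STORE 1  -> []
PUSH -1  -> [-1]
DUP      -> [-1, -1]
ADD      -> [-2]
PUSH -23 -> [-2, -23]
POP      -> [-2]
PUSH 9   -> [-2, 9]
EQ       -> [0]
POP      -> []
PUSH 1   -> [1]

1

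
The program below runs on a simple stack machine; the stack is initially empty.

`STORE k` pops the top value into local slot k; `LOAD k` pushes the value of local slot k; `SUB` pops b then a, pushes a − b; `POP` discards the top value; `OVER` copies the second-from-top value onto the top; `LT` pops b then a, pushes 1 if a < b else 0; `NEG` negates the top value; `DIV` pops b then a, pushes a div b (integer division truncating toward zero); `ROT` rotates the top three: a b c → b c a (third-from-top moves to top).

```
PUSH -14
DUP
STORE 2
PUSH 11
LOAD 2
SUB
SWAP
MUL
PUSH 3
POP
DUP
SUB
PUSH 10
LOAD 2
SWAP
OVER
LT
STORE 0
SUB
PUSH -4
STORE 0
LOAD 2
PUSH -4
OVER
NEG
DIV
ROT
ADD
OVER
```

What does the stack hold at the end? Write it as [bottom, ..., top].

[-14, 14, -14]

PUSH -14  [-14]
DUP       [-14, -14]
STORE 2   [-14]
PUSH 11   [-14, 11]
LOAD 2    [-14, 11, -14]
SUB       [-14, 25]
SWAP      [25, -14]
MUL       [-350]
PUSH 3    [-350, 3]
POP       [-350]
DUP       [-350, -350]
SUB       [0]
PUSH 10   [0, 10]
LOAD 2    [0, 10, -14]
SWAP      [0, -14, 10]
OVER      [0, -14, 10, -14]
LT        [0, -14, 0]
STORE 0   [0, -14]
SUB       [14]
PUSH -4   [14, -4]
STORE 0   [14]
LOAD 2    [14, -14]
PUSH -4   [14, -14, -4]
OVER      [14, -14, -4, -14]
NEG       [14, -14, -4, 14]
DIV       [14, -14, 0]
ROT       [-14, 0, 14]
ADD       [-14, 14]
OVER      [-14, 14, -14]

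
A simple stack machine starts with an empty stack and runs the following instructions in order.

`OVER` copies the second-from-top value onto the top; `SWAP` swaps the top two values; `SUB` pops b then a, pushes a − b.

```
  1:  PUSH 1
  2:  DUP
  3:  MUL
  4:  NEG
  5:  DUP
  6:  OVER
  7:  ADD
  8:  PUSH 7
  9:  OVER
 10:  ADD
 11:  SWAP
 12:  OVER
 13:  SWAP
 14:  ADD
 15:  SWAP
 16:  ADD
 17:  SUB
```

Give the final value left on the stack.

-9

PUSH 1  1
DUP     1 1
MUL     1
NEG     -1
DUP     -1 -1
OVER    -1 -1 -1
ADD     -1 -2
PUSH 7  -1 -2 7
OVER    -1 -2 7 -2
ADD     -1 -2 5
SWAP    -1 5 -2
OVER    -1 5 -2 5
SWAP    -1 5 5 -2
ADD     -1 5 3
SWAP    -1 3 5
ADD     -1 8
SUB     -9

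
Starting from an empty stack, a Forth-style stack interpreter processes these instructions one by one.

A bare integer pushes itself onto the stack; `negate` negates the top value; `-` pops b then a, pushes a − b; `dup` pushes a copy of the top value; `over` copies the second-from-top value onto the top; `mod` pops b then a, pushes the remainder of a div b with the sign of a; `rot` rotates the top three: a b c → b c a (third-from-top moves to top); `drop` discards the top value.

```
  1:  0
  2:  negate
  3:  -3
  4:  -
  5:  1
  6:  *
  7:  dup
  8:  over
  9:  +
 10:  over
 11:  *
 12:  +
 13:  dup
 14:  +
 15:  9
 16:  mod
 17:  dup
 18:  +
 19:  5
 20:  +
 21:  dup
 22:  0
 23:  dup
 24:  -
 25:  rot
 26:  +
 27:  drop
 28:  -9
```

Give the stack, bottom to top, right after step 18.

[12]

0      -> [0]
negate -> [0]
-3     -> [0, -3]
-      -> [3]
1      -> [3, 1]
*      -> [3]
dup    -> [3, 3]
over   -> [3, 3, 3]
+      -> [3, 6]
over   -> [3, 6, 3]
*      -> [3, 18]
+      -> [21]
dup    -> [21, 21]
+      -> [42]
9      -> [42, 9]
mod    -> [6]
dup    -> [6, 6]
+      -> [12]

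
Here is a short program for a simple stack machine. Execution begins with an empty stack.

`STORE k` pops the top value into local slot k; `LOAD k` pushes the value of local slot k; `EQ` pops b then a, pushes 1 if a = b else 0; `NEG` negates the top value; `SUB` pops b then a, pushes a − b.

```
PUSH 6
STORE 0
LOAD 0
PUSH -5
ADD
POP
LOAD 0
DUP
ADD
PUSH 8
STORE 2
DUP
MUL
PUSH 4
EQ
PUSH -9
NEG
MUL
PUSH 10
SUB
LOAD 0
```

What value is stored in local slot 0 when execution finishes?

6

PUSH 6   6
STORE 0  (empty)
LOAD 0   6
PUSH -5  6 -5
ADD      1
POP      (empty)
LOAD 0   6
DUP      6 6
ADD      12
PUSH 8   12 8
STORE 2  12
DUP      12 12
MUL      144
PUSH 4   144 4
EQ       0
PUSH -9  0 -9
NEG      0 9
MUL      0
PUSH 10  0 10
SUB      -10
LOAD 0   -10 6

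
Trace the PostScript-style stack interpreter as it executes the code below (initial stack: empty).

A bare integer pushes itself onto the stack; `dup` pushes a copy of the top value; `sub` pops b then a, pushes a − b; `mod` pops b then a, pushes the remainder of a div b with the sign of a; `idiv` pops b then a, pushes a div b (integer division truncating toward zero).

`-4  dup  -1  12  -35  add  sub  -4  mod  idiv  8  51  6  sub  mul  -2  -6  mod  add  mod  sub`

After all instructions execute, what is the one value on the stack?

-2

-4   : -4
dup  : -4 -4
-1   : -4 -4 -1
12   : -4 -4 -1 12
-35  : -4 -4 -1 12 -35
add  : -4 -4 -1 -23
sub  : -4 -4 22
-4   : -4 -4 22 -4
mod  : -4 -4 2
idiv : -4 -2
8    : -4 -2 8
51   : -4 -2 8 51
6    : -4 -2 8 51 6
sub  : -4 -2 8 45
mul  : -4 -2 360
-2   : -4 -2 360 -2
-6   : -4 -2 360 -2 -6
mod  : -4 -2 360 -2
add  : -4 -2 358
mod  : -4 -2
sub  : -2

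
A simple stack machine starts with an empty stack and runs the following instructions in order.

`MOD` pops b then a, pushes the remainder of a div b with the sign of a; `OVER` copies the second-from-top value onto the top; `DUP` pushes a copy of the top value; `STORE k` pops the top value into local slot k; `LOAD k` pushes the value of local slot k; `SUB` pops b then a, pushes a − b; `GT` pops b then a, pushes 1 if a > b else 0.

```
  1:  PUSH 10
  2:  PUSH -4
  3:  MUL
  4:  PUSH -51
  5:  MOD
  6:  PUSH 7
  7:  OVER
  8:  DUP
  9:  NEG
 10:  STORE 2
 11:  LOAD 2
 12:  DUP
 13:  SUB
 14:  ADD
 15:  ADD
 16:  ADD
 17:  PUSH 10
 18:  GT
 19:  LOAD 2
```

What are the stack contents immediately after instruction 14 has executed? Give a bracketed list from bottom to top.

[-40, 7, -40]

PUSH 10  → 10
PUSH -4  → 10 -4
MUL      → -40
PUSH -51 → -40 -51
MOD      → -40
PUSH 7   → -40 7
OVER     → -40 7 -40
DUP      → -40 7 -40 -40
NEG      → -40 7 -40 40
STORE 2  → -40 7 -40
LOAD 2   → -40 7 -40 40
DUP      → -40 7 -40 40 40
SUB      → -40 7 -40 0
ADD      → -40 7 -40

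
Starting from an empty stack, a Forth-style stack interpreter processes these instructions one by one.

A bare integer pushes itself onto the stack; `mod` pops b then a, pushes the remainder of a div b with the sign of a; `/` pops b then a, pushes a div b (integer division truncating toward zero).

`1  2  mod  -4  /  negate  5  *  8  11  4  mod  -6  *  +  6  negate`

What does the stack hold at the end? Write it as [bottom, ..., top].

1      -> [1]
2      -> [1, 2]
mod    -> [1]
-4     -> [1, -4]
/      -> [0]
negate -> [0]
5      -> [0, 5]
*      -> [0]
8      -> [0, 8]
11     -> [0, 8, 11]
4      -> [0, 8, 11, 4]
mod    -> [0, 8, 3]
-6     -> [0, 8, 3, -6]
*      -> [0, 8, -18]
+      -> [0, -10]
6      -> [0, -10, 6]
negate -> [0, -10, -6]

[0, -10, -6]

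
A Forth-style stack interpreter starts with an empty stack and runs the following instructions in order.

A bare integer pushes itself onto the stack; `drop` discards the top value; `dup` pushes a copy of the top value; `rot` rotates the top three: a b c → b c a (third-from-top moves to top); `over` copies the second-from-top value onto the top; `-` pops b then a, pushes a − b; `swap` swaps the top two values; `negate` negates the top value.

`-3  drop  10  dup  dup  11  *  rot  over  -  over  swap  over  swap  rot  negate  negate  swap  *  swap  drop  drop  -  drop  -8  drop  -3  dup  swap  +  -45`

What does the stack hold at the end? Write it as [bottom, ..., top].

-3     : -3
drop   : (empty)
10     : 10
dup    : 10 10
dup    : 10 10 10
11     : 10 10 10 11
*      : 10 10 110
rot    : 10 110 10
over   : 10 110 10 110
-      : 10 110 -100
over   : 10 110 -100 110
swap   : 10 110 110 -100
over   : 10 110 110 -100 110
swap   : 10 110 110 110 -100
rot    : 10 110 110 -100 110
negate : 10 110 110 -100 -110
negate : 10 110 110 -100 110
swap   : 10 110 110 110 -100
*      : 10 110 110 -11000
swap   : 10 110 -11000 110
drop   : 10 110 -11000
drop   : 10 110
-      : -100
drop   : (empty)
-8     : -8
drop   : (empty)
-3     : -3
dup    : -3 -3
swap   : -3 -3
+      : -6
-45    : -6 -45

[-6, -45]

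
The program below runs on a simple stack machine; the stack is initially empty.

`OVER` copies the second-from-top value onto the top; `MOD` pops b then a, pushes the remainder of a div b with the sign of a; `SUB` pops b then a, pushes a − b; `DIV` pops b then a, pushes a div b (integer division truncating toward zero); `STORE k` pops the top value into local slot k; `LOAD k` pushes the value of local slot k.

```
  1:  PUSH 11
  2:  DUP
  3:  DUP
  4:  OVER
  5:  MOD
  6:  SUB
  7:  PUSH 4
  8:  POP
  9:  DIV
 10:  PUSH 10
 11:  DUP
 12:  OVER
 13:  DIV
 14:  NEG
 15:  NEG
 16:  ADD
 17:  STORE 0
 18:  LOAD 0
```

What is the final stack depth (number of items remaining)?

PUSH 11 : [11]
DUP     : [11, 11]
DUP     : [11, 11, 11]
OVER    : [11, 11, 11, 11]
MOD     : [11, 11, 0]
SUB     : [11, 11]
PUSH 4  : [11, 11, 4]
POP     : [11, 11]
DIV     : [1]
PUSH 10 : [1, 10]
DUP     : [1, 10, 10]
OVER    : [1, 10, 10, 10]
DIV     : [1, 10, 1]
NEG     : [1, 10, -1]
NEG     : [1, 10, 1]
ADD     : [1, 11]
STORE 0 : [1]
LOAD 0  : [1, 11]

2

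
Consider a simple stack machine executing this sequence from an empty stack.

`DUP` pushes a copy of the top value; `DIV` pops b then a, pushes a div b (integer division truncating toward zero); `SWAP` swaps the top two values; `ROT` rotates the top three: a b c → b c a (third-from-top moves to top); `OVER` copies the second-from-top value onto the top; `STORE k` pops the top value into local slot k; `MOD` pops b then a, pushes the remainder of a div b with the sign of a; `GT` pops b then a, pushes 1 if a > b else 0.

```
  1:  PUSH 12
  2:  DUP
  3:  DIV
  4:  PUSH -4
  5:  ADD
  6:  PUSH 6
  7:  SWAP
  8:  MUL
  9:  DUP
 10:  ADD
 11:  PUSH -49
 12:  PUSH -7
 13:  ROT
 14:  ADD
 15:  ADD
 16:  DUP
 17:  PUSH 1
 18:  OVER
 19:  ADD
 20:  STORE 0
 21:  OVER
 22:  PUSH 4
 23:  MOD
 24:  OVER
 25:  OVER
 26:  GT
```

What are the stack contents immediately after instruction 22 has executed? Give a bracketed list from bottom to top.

PUSH 12  : 12
DUP      : 12 12
DIV      : 1
PUSH -4  : 1 -4
ADD      : -3
PUSH 6   : -3 6
SWAP     : 6 -3
MUL      : -18
DUP      : -18 -18
ADD      : -36
PUSH -49 : -36 -49
PUSH -7  : -36 -49 -7
ROT      : -49 -7 -36
ADD      : -49 -43
ADD      : -92
DUP      : -92 -92
PUSH 1   : -92 -92 1
OVER     : -92 -92 1 -92
ADD      : -92 -92 -91
STORE 0  : -92 -92
OVER     : -92 -92 -92
PUSH 4   : -92 -92 -92 4

[-92, -92, -92, 4]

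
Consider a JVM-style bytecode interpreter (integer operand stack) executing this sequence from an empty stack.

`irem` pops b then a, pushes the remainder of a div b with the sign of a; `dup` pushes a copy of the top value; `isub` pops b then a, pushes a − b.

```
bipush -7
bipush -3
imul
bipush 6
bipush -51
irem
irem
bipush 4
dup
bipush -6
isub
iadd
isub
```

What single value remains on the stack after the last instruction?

bipush -7  : -7
bipush -3  : -7 -3
imul       : 21
bipush 6   : 21 6
bipush -51 : 21 6 -51
irem       : 21 6
irem       : 3
bipush 4   : 3 4
dup        : 3 4 4
bipush -6  : 3 4 4 -6
isub       : 3 4 10
iadd       : 3 14
isub       : -11

-11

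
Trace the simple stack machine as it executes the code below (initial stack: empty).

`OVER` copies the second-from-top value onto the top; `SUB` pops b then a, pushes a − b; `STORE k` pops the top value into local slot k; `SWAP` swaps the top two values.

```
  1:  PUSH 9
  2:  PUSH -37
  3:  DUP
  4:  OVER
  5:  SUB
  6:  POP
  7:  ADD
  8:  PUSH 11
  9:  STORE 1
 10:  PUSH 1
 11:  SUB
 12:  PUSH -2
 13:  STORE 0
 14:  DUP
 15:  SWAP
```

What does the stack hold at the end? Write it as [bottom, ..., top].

[-29, -29]

PUSH 9    9
PUSH -37  9 -37
DUP       9 -37 -37
OVER      9 -37 -37 -37
SUB       9 -37 0
POP       9 -37
ADD       -28
PUSH 11   -28 11
STORE 1   -28
PUSH 1    -28 1
SUB       -29
PUSH -2   -29 -2
STORE 0   -29
DUP       -29 -29
SWAP      -29 -29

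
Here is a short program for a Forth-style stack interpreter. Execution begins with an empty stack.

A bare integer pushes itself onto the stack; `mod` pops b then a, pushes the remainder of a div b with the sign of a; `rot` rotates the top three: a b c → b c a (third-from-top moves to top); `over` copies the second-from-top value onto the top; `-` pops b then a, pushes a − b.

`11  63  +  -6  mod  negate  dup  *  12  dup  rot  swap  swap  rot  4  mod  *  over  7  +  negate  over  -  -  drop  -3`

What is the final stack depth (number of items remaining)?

2

11     : 11
63     : 11 63
+      : 74
-6     : 74 -6
mod    : 2
negate : -2
dup    : -2 -2
*      : 4
12     : 4 12
dup    : 4 12 12
rot    : 12 12 4
swap   : 12 4 12
swap   : 12 12 4
rot    : 12 4 12
4      : 12 4 12 4
mod    : 12 4 0
*      : 12 0
over   : 12 0 12
7      : 12 0 12 7
+      : 12 0 19
negate : 12 0 -19
over   : 12 0 -19 0
-      : 12 0 -19
-      : 12 19
drop   : 12
-3     : 12 -3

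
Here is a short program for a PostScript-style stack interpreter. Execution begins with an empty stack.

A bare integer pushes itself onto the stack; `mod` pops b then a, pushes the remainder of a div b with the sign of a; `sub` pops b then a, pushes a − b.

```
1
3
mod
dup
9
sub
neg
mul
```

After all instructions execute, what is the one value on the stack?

1    [1]
3    [1, 3]
mod  [1]
dup  [1, 1]
9    [1, 1, 9]
sub  [1, -8]
neg  [1, 8]
mul  [8]

8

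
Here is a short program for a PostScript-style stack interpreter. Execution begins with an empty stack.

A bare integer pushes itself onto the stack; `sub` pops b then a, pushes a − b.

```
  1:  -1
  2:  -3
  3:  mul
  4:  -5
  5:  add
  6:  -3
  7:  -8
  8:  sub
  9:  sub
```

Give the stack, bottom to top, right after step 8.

-1  → [-1]
-3  → [-1, -3]
mul → [3]
-5  → [3, -5]
add → [-2]
-3  → [-2, -3]
-8  → [-2, -3, -8]
sub → [-2, 5]

[-2, 5]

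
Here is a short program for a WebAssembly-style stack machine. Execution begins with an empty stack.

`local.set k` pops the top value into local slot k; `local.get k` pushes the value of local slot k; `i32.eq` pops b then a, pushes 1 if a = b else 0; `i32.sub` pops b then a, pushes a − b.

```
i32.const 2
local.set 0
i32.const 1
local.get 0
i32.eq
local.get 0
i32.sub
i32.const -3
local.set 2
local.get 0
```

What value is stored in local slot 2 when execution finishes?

i32.const 2   [2]
local.set 0   []
i32.const 1   [1]
local.get 0   [1, 2]
i32.eq        [0]
local.get 0   [0, 2]
i32.sub       [-2]
i32.const -3  [-2, -3]
local.set 2   [-2]
local.get 0   [-2, 2]

-3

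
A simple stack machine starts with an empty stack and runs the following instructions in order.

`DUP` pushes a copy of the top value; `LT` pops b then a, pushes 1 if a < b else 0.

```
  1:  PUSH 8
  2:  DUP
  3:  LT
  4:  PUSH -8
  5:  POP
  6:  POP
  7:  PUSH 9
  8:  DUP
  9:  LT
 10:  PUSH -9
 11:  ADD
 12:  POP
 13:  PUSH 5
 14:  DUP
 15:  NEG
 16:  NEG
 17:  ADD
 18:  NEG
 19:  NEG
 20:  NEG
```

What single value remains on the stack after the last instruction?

PUSH 8  → 8
DUP     → 8 8
LT      → 0
PUSH -8 → 0 -8
POP     → 0
POP     → (empty)
PUSH 9  → 9
DUP     → 9 9
LT      → 0
PUSH -9 → 0 -9
ADD     → -9
POP     → (empty)
PUSH 5  → 5
DUP     → 5 5
NEG     → 5 -5
NEG     → 5 5
ADD     → 10
NEG     → -10
NEG     → 10
NEG     → -10

-10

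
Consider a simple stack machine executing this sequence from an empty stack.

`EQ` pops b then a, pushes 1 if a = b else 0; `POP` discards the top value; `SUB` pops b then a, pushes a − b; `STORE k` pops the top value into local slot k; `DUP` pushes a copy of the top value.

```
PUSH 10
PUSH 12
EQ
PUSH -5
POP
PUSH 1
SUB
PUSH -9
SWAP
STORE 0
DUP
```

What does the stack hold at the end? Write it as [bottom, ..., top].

[-9, -9]

PUSH 10 → 10
PUSH 12 → 10 12
EQ      → 0
PUSH -5 → 0 -5
POP     → 0
PUSH 1  → 0 1
SUB     → -1
PUSH -9 → -1 -9
SWAP    → -9 -1
STORE 0 → -9
DUP     → -9 -9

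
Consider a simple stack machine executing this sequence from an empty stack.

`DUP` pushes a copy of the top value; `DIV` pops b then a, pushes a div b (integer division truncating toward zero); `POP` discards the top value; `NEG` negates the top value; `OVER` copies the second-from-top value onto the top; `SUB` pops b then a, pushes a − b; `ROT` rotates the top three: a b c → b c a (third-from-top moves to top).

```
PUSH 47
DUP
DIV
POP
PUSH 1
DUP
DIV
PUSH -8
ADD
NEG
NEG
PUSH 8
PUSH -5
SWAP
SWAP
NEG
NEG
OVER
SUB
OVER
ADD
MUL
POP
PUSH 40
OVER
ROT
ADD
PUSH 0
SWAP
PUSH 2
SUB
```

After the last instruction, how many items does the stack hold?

3

PUSH 47  47
DUP      47 47
DIV      1
POP      (empty)
PUSH 1   1
DUP      1 1
DIV      1
PUSH -8  1 -8
ADD      -7
NEG      7
NEG      -7
PUSH 8   -7 8
PUSH -5  -7 8 -5
SWAP     -7 -5 8
SWAP     -7 8 -5
NEG      -7 8 5
NEG      -7 8 -5
OVER     -7 8 -5 8
SUB      -7 8 -13
OVER     -7 8 -13 8
ADD      -7 8 -5
MUL      -7 -40
POP      -7
PUSH 40  -7 40
OVER     -7 40 -7
ROT      40 -7 -7
ADD      40 -14
PUSH 0   40 -14 0
SWAP     40 0 -14
PUSH 2   40 0 -14 2
SUB      40 0 -16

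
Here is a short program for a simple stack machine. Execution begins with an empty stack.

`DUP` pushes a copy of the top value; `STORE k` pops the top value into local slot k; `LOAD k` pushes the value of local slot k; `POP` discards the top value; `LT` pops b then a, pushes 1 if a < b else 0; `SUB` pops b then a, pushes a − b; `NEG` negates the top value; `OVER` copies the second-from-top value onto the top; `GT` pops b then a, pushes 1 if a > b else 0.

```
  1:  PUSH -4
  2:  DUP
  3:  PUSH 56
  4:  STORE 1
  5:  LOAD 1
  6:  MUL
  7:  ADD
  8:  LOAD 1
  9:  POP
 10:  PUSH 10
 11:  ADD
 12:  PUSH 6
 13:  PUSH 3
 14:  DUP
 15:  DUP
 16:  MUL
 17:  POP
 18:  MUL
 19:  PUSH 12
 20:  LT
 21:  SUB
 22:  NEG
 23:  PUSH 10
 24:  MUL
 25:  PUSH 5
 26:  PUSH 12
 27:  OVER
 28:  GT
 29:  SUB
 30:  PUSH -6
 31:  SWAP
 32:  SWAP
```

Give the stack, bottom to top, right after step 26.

[2180, 5, 12]

PUSH -4 -> [-4]
DUP     -> [-4, -4]
PUSH 56 -> [-4, -4, 56]
STORE 1 -> [-4, -4]
LOAD 1  -> [-4, -4, 56]
MUL     -> [-4, -224]
ADD     -> [-228]
LOAD 1  -> [-228, 56]
POP     -> [-228]
PUSH 10 -> [-228, 10]
ADD     -> [-218]
PUSH 6  -> [-218, 6]
PUSH 3  -> [-218, 6, 3]
DUP     -> [-218, 6, 3, 3]
DUP     -> [-218, 6, 3, 3, 3]
MUL     -> [-218, 6, 3, 9]
POP     -> [-218, 6, 3]
MUL     -> [-218, 18]
PUSH 12 -> [-218, 18, 12]
LT      -> [-218, 0]
SUB     -> [-218]
NEG     -> [218]
PUSH 10 -> [218, 10]
MUL     -> [2180]
PUSH 5  -> [2180, 5]
PUSH 12 -> [2180, 5, 12]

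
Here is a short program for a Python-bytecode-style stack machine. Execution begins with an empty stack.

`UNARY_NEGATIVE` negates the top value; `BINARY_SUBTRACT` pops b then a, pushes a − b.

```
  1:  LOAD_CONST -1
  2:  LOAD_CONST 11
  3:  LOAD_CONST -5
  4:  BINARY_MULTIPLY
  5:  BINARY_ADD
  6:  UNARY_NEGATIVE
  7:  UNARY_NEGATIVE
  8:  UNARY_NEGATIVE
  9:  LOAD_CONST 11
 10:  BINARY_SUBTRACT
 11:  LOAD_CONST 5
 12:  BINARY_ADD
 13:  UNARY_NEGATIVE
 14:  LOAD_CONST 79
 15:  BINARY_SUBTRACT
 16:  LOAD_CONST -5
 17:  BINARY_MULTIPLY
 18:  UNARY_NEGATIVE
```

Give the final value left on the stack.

-645

LOAD_CONST -1    -1
LOAD_CONST 11    -1 11
LOAD_CONST -5    -1 11 -5
BINARY_MULTIPLY  -1 -55
BINARY_ADD       -56
UNARY_NEGATIVE   56
UNARY_NEGATIVE   -56
UNARY_NEGATIVE   56
LOAD_CONST 11    56 11
BINARY_SUBTRACT  45
LOAD_CONST 5     45 5
BINARY_ADD       50
UNARY_NEGATIVE   -50
LOAD_CONST 79    -50 79
BINARY_SUBTRACT  -129
LOAD_CONST -5    -129 -5
BINARY_MULTIPLY  645
UNARY_NEGATIVE   -645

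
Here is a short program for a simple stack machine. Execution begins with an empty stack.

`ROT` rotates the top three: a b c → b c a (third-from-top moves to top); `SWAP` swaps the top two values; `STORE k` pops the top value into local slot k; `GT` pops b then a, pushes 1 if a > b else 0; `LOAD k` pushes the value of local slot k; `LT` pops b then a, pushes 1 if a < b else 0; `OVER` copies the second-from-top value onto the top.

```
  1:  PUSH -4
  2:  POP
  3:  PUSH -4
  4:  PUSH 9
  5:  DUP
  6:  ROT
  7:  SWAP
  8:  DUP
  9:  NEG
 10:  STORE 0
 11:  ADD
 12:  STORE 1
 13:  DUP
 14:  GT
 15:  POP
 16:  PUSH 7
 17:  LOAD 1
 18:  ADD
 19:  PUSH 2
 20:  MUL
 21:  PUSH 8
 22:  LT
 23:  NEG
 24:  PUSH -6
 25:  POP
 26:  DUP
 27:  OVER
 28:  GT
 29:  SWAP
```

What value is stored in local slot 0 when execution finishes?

-9

PUSH -4 → [-4]
POP     → []
PUSH -4 → [-4]
PUSH 9  → [-4, 9]
DUP     → [-4, 9, 9]
ROT     → [9, 9, -4]
SWAP    → [9, -4, 9]
DUP     → [9, -4, 9, 9]
NEG     → [9, -4, 9, -9]
STORE 0 → [9, -4, 9]
ADD     → [9, 5]
STORE 1 → [9]
DUP     → [9, 9]
GT      → [0]
POP     → []
PUSH 7  → [7]
LOAD 1  → [7, 5]
ADD     → [12]
PUSH 2  → [12, 2]
MUL     → [24]
PUSH 8  → [24, 8]
LT      → [0]
NEG     → [0]
PUSH -6 → [0, -6]
POP     → [0]
DUP     → [0, 0]
OVER    → [0, 0, 0]
GT      → [0, 0]
SWAP    → [0, 0]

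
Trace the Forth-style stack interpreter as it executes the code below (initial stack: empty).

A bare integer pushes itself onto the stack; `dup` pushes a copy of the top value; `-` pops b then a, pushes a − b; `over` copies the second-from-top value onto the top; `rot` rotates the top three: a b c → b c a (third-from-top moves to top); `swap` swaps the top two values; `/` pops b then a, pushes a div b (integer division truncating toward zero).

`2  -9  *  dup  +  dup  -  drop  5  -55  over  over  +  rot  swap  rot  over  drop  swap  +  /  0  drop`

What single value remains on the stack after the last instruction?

0

2    -> [2]
-9   -> [2, -9]
*    -> [-18]
dup  -> [-18, -18]
+    -> [-36]
dup  -> [-36, -36]
-    -> [0]
drop -> []
5    -> [5]
-55  -> [5, -55]
over -> [5, -55, 5]
over -> [5, -55, 5, -55]
+    -> [5, -55, -50]
rot  -> [-55, -50, 5]
swap -> [-55, 5, -50]
rot  -> [5, -50, -55]
over -> [5, -50, -55, -50]
drop -> [5, -50, -55]
swap -> [5, -55, -50]
+    -> [5, -105]
/    -> [0]
0    -> [0, 0]
drop -> [0]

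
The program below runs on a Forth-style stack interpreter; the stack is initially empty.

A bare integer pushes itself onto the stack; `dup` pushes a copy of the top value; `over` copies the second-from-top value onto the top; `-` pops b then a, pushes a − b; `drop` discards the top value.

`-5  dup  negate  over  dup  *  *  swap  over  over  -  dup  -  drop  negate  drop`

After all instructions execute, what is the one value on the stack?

125

-5      -5
dup     -5 -5
negate  -5 5
over    -5 5 -5
dup     -5 5 -5 -5
*       -5 5 25
*       -5 125
swap    125 -5
over    125 -5 125
over    125 -5 125 -5
-       125 -5 130
dup     125 -5 130 130
-       125 -5 0
drop    125 -5
negate  125 5
drop    125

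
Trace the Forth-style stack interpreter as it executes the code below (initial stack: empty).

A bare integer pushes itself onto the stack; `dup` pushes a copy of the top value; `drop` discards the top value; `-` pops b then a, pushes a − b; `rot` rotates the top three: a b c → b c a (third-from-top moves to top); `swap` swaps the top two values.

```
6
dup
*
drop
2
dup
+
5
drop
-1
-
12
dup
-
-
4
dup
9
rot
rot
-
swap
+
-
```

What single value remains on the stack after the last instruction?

-4

6    -> 6
dup  -> 6 6
*    -> 36
drop -> (empty)
2    -> 2
dup  -> 2 2
+    -> 4
5    -> 4 5
drop -> 4
-1   -> 4 -1
-    -> 5
12   -> 5 12
dup  -> 5 12 12
-    -> 5 0
-    -> 5
4    -> 5 4
dup  -> 5 4 4
9    -> 5 4 4 9
rot  -> 5 4 9 4
rot  -> 5 9 4 4
-    -> 5 9 0
swap -> 5 0 9
+    -> 5 9
-    -> -4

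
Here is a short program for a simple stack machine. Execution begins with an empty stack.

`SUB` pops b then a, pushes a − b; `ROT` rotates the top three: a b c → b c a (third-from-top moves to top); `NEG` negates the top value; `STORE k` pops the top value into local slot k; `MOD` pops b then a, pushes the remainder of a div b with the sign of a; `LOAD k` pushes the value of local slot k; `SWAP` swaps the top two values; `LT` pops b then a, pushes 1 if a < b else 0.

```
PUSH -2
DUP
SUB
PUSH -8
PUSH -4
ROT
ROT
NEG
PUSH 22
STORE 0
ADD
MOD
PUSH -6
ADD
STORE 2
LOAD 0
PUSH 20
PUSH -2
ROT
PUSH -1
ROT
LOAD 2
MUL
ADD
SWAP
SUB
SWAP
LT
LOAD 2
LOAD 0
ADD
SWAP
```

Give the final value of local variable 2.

PUSH -2 -> [-2]
DUP     -> [-2, -2]
SUB     -> [0]
PUSH -8 -> [0, -8]
PUSH -4 -> [0, -8, -4]
ROT     -> [-8, -4, 0]
ROT     -> [-4, 0, -8]
NEG     -> [-4, 0, 8]
PUSH 22 -> [-4, 0, 8, 22]
STORE 0 -> [-4, 0, 8]
ADD     -> [-4, 8]
MOD     -> [-4]
PUSH -6 -> [-4, -6]
ADD     -> [-10]
STORE 2 -> []
LOAD 0  -> [22]
PUSH 20 -> [22, 20]
PUSH -2 -> [22, 20, -2]
ROT     -> [20, -2, 22]
PUSH -1 -> [20, -2, 22, -1]
ROT     -> [20, 22, -1, -2]
LOAD 2  -> [20, 22, -1, -2, -10]
MUL     -> [20, 22, -1, 20]
ADD     -> [20, 22, 19]
SWAP    -> [20, 19, 22]
SUB     -> [20, -3]
SWAP    -> [-3, 20]
LT      -> [1]
LOAD 2  -> [1, -10]
LOAD 0  -> [1, -10, 22]
ADD     -> [1, 12]
SWAP    -> [12, 1]

-10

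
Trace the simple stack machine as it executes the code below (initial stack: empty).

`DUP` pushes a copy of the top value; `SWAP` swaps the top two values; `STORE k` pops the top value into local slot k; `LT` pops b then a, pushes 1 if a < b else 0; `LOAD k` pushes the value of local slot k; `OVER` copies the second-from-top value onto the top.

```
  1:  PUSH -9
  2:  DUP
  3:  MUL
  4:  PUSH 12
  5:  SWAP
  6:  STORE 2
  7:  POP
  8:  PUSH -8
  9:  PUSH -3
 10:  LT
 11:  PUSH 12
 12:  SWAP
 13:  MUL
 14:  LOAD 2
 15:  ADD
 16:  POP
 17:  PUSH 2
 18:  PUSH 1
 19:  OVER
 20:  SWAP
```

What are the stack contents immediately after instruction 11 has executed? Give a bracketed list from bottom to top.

[1, 12]

PUSH -9 : [-9]
DUP     : [-9, -9]
MUL     : [81]
PUSH 12 : [81, 12]
SWAP    : [12, 81]
STORE 2 : [12]
POP     : []
PUSH -8 : [-8]
PUSH -3 : [-8, -3]
LT      : [1]
PUSH 12 : [1, 12]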